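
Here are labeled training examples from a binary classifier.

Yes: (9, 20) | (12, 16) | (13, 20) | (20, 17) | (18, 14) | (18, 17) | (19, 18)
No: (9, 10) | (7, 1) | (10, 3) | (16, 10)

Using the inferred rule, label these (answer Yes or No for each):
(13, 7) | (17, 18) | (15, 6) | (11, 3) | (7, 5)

No, Yes, No, No, No

A rule that fits every label: sum ≥ 28 — true of each 'Yes' example, false of each 'No' one.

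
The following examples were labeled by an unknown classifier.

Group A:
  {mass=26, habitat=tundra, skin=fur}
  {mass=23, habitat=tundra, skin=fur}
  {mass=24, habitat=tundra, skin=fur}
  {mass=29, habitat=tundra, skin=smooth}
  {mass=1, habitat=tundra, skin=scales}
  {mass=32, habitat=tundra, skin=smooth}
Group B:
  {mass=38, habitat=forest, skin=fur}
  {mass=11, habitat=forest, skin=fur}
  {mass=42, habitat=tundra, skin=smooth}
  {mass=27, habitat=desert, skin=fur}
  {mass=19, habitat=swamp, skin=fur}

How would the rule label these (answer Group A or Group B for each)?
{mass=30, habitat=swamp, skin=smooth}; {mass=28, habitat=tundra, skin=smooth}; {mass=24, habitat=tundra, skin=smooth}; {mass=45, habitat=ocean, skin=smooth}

Group B, Group A, Group A, Group B

Every 'Group A' example satisfies: habitat is tundra AND mass ≤ 32. None of the 'Group B' examples do.
{mass=30, habitat=swamp, skin=smooth} → habitat is swamp, mass = 30 → Group B. {mass=28, habitat=tundra, skin=smooth} → habitat is tundra, mass = 28 → Group A. {mass=24, habitat=tundra, skin=smooth} → habitat is tundra, mass = 24 → Group A. {mass=45, habitat=ocean, skin=smooth} → habitat is ocean, mass = 45 → Group B.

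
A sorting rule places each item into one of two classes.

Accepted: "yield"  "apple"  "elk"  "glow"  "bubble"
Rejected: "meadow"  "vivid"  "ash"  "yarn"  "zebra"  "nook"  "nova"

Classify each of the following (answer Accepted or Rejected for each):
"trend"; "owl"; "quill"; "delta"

Looking at the examples, the only property every 'Accepted' case has and every 'Rejected' case lacks is: contains 'l'.

Rejected, Accepted, Accepted, Accepted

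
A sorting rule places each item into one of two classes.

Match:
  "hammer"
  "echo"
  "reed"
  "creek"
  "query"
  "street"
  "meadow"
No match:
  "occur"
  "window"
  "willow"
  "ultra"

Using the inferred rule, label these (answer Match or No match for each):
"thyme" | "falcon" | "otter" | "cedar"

Match, No match, Match, Match

A rule that fits every label: contains 'e' — true of each 'Match' example, false of each 'No match' one.
"thyme" — has 'e', hence Match.
"falcon" — no 'e', hence No match.
"otter" — has 'e', hence Match.
"cedar" — has 'e', hence Match.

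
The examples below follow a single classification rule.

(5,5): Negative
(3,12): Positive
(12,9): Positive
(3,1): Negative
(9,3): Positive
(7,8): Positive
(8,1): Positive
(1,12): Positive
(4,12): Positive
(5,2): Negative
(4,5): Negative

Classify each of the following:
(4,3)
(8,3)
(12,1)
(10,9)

'Positive' ⟺ max ≥ 7.
Negative: (4,3), since max 4.
Positive: (8,3), since max 8.
Positive: (12,1), since max 12.
Positive: (10,9), since max 10.

Negative, Positive, Positive, Positive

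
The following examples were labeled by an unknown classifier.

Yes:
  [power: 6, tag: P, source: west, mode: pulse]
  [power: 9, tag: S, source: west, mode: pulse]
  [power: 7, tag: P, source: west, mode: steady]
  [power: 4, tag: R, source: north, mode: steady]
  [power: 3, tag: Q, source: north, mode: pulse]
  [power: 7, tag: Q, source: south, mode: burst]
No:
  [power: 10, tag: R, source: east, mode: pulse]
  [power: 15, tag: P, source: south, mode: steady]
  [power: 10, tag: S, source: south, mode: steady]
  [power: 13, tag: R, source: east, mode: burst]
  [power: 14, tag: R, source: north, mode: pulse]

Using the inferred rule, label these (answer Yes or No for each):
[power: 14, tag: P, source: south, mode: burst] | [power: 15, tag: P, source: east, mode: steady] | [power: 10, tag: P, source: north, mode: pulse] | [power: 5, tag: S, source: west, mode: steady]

The rule appears to be: power ≤ 9.
[power: 14, tag: P, source: south, mode: burst]: power = 14, does not fit → No. [power: 15, tag: P, source: east, mode: steady]: power = 15, does not fit → No. [power: 10, tag: P, source: north, mode: pulse]: power = 10, does not fit → No. [power: 5, tag: S, source: west, mode: steady]: power = 5, qualifies → Yes.

No, No, No, Yes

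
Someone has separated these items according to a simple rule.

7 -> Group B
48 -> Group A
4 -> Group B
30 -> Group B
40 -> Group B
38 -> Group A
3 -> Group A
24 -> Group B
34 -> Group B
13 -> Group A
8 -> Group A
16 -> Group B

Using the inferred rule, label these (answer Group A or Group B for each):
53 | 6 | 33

'Group A' ⟺ ≡ 3 (mod 5).
53: Group A (53 mod 5 = 3).
6: Group B (6 mod 5 = 1).
33: Group A (33 mod 5 = 3).

Group A, Group B, Group A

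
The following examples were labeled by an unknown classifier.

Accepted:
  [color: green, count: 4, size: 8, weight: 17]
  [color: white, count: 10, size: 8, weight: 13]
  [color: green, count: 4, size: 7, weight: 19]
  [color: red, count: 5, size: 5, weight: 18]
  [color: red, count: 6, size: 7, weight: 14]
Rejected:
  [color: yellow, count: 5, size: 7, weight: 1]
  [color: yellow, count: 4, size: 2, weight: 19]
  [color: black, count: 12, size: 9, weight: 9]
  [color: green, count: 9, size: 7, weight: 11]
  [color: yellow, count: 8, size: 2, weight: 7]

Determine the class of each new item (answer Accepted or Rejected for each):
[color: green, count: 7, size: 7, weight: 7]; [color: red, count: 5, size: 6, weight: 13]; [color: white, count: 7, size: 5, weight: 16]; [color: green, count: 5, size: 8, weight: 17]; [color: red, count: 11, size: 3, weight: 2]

A rule that fits every label: size ≥ 5 AND weight ≥ 13 — true of each 'Accepted' example, false of each 'Rejected' one.
Rejected: [color: green, count: 7, size: 7, weight: 7], since size = 7, weight = 7. Accepted: [color: red, count: 5, size: 6, weight: 13], since size = 6, weight = 13. Accepted: [color: white, count: 7, size: 5, weight: 16], since size = 5, weight = 16. Accepted: [color: green, count: 5, size: 8, weight: 17], since size = 8, weight = 17. Rejected: [color: red, count: 11, size: 3, weight: 2], since size = 3, weight = 2.

Rejected, Accepted, Accepted, Accepted, Rejected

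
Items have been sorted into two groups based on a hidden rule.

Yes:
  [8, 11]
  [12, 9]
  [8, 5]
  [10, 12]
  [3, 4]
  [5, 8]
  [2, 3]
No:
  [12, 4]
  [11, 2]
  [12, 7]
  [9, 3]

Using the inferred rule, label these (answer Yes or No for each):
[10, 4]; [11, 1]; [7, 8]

No, No, Yes

The simplest hypothesis consistent with all the labels is: |first − second| ≤ 3.
[10, 4] — |10−4| = 6, hence No. [11, 1] — |11−1| = 10, hence No. [7, 8] — |7−8| = 1, hence Yes.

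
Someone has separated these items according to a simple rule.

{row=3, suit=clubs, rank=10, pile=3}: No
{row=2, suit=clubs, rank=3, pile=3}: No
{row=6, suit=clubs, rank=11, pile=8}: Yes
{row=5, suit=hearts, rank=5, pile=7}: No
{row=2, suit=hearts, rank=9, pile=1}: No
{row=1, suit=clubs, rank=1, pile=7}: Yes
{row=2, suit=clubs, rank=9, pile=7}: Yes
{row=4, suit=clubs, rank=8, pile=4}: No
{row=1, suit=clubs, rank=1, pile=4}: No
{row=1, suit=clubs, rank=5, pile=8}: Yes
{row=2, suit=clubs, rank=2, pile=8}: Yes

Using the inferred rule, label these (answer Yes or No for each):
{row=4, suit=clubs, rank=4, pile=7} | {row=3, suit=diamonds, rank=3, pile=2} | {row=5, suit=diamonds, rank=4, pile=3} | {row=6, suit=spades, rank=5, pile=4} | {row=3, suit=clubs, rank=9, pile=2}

Yes, No, No, No, No

The distinguishing property — suit is clubs AND pile ≥ 7 — holds for all the 'Yes' cases and none of the 'No' cases.
{row=4, suit=clubs, rank=4, pile=7} → suit is clubs, pile = 7 → Yes.
{row=3, suit=diamonds, rank=3, pile=2} → suit is diamonds, pile = 2 → No.
{row=5, suit=diamonds, rank=4, pile=3} → suit is diamonds, pile = 3 → No.
{row=6, suit=spades, rank=5, pile=4} → suit is spades, pile = 4 → No.
{row=3, suit=clubs, rank=9, pile=2} → suit is clubs, pile = 2 → No.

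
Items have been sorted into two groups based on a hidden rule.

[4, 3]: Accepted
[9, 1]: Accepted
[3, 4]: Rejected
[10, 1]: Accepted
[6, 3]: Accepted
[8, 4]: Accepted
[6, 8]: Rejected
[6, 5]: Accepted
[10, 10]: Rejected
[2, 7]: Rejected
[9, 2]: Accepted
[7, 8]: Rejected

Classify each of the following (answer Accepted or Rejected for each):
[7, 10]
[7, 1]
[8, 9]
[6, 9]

Rejected, Accepted, Rejected, Rejected

A rule that fits every label: first > second — true of each 'Accepted' example, false of each 'Rejected' one.
[7, 10]: 7 < 10 — does not fit, so Rejected. [7, 1]: 7 > 1 — matches, so Accepted. [8, 9]: 8 < 9 — does not fit, so Rejected. [6, 9]: 6 < 9 — does not fit, so Rejected.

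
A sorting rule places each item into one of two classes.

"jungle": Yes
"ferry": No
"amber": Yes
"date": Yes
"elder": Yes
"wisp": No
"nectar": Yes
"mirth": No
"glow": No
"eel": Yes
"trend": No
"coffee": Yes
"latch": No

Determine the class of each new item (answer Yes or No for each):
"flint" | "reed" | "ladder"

All 'Yes' examples share one property — has ≥ 2 vowels — and every 'No' example lacks it.
"flint": No (1 vowel).
"reed": Yes (2 vowels).
"ladder": Yes (2 vowels).

No, Yes, Yes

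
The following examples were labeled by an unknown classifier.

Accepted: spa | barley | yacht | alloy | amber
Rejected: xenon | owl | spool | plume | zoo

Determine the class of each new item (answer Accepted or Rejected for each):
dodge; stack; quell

Comparing the two groups points to one rule — contains 'a'.
dodge — no 'a', hence Rejected. stack — has 'a', hence Accepted. quell — no 'a', hence Rejected.

Rejected, Accepted, Rejected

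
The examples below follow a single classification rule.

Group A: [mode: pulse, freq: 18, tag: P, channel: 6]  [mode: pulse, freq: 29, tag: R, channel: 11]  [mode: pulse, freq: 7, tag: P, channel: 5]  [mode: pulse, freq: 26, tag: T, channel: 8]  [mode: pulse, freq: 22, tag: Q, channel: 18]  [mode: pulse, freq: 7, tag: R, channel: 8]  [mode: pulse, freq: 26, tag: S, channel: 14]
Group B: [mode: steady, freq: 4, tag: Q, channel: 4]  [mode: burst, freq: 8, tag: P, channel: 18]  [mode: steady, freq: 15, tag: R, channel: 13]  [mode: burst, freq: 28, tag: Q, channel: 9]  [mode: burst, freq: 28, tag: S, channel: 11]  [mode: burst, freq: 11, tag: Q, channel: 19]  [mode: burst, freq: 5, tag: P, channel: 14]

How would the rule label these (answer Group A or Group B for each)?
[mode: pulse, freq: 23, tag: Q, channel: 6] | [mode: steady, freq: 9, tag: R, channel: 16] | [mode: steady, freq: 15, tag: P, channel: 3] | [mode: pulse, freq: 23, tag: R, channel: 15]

The simplest hypothesis consistent with all the labels is: mode is pulse.
[mode: pulse, freq: 23, tag: Q, channel: 6]: mode is pulse — meets the rule, so Group A. [mode: steady, freq: 9, tag: R, channel: 16]: mode is steady — does not pass, so Group B. [mode: steady, freq: 15, tag: P, channel: 3]: mode is steady — does not pass, so Group B. [mode: pulse, freq: 23, tag: R, channel: 15]: mode is pulse — meets the rule, so Group A.

Group A, Group B, Group B, Group A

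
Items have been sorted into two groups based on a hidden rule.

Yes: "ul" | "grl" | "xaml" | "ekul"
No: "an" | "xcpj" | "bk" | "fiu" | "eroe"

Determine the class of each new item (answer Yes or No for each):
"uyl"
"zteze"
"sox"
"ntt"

The classifier is using: contains 'l'.
"uyl" → has 'l' → Yes.
"zteze" → no 'l' → No.
"sox" → no 'l' → No.
"ntt" → no 'l' → No.

Yes, No, No, No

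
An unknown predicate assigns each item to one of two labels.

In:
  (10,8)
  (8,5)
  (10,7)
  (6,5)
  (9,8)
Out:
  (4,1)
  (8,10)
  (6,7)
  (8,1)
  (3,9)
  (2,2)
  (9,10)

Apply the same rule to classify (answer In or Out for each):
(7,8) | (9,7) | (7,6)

Out, In, In

A rule that fits every label: first > second AND sum ≥ 11 — true of each 'In' example, false of each 'Out' one.
(7,8) — 7 < 8, 7+8 = 15, hence Out. (9,7) — 9 > 7, 9+7 = 16, hence In. (7,6) — 7 > 6, 7+6 = 13, hence In.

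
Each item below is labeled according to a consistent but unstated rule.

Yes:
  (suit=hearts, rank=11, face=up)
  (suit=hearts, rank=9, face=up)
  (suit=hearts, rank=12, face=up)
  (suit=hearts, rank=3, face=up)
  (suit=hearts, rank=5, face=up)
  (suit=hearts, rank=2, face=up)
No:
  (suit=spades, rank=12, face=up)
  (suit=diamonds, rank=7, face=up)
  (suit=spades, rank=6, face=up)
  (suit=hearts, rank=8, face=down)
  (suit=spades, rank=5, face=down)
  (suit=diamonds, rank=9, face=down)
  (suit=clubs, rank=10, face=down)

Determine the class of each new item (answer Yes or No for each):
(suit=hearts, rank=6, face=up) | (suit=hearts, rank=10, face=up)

One predicate separates the groups cleanly: face is up AND suit is hearts.
(suit=hearts, rank=6, face=up): face is up, suit is hearts — fits, so Yes. (suit=hearts, rank=10, face=up): face is up, suit is hearts — fits, so Yes.

Yes, Yes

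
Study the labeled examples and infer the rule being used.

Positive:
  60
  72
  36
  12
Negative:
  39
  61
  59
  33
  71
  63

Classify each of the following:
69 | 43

Negative, Negative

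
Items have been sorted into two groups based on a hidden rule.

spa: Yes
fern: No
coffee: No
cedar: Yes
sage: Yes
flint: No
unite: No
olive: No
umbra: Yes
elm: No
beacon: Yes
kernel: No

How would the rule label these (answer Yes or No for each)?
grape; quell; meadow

The common property of the 'Yes' items is: contains 'a'. No 'No' item has it.
grape: Yes (has 'a'). quell: No (no 'a'). meadow: Yes (has 'a').

Yes, No, Yes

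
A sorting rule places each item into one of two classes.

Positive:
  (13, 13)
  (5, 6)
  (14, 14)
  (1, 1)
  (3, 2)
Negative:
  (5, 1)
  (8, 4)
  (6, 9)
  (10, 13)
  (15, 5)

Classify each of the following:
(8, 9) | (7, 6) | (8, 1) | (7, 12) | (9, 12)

Positive, Positive, Negative, Negative, Negative

The distinguishing property — |first − second| ≤ 1 — holds for all the 'Positive' cases and none of the 'Negative' cases.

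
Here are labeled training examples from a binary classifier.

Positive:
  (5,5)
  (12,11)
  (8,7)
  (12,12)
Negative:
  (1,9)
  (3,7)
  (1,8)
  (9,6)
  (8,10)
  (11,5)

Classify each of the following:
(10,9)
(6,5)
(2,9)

Positive, Positive, Negative

All 'Positive' examples share one property — |first − second| ≤ 1 — and every 'Negative' example lacks it.
Positive: (10,9), since |10−9| = 1.
Positive: (6,5), since |6−5| = 1.
Negative: (2,9), since |2−9| = 7.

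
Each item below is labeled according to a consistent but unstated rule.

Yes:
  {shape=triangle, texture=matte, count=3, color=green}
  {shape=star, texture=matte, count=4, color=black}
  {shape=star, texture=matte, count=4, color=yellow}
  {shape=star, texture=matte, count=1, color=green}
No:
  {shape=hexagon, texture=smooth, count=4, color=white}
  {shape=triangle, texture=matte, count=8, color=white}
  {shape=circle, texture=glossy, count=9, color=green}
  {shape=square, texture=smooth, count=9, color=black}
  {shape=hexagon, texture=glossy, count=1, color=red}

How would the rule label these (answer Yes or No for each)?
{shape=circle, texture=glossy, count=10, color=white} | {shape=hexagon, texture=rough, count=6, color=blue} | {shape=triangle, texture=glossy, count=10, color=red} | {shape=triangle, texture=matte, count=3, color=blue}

No, No, No, Yes

Every 'Yes' example satisfies: texture is matte AND count ≤ 4. None of the 'No' examples do.
{shape=circle, texture=glossy, count=10, color=white} — texture is glossy, count = 10, hence No.
{shape=hexagon, texture=rough, count=6, color=blue} — texture is rough, count = 6, hence No.
{shape=triangle, texture=glossy, count=10, color=red} — texture is glossy, count = 10, hence No.
{shape=triangle, texture=matte, count=3, color=blue} — texture is matte, count = 3, hence Yes.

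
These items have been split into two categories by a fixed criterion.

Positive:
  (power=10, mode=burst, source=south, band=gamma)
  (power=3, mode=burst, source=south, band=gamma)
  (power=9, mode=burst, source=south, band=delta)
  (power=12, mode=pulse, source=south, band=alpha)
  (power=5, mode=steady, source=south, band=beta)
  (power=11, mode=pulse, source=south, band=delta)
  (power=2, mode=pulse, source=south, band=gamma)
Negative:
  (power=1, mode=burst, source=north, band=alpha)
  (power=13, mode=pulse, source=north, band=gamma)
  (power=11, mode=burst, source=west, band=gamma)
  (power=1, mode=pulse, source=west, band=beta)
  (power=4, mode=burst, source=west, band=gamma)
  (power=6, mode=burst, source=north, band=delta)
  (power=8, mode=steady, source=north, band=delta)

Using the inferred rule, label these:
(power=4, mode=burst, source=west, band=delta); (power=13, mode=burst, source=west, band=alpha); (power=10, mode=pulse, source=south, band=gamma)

Looking at the examples, the only property every 'Positive' case has and every 'Negative' case lacks is: source is south.
(power=4, mode=burst, source=west, band=delta) → source is west → Negative.
(power=13, mode=burst, source=west, band=alpha) → source is west → Negative.
(power=10, mode=pulse, source=south, band=gamma) → source is south → Positive.

Negative, Negative, Positive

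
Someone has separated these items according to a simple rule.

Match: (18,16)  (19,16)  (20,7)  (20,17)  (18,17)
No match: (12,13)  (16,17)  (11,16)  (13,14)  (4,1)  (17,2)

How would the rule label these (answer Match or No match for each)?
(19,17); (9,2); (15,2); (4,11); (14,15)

The simplest hypothesis consistent with all the labels is: first ≥ 18.
Match: (19,17), since first 19. No match: (9,2), since first 9. No match: (15,2), since first 15. No match: (4,11), since first 4. No match: (14,15), since first 14.

Match, No match, No match, No match, No match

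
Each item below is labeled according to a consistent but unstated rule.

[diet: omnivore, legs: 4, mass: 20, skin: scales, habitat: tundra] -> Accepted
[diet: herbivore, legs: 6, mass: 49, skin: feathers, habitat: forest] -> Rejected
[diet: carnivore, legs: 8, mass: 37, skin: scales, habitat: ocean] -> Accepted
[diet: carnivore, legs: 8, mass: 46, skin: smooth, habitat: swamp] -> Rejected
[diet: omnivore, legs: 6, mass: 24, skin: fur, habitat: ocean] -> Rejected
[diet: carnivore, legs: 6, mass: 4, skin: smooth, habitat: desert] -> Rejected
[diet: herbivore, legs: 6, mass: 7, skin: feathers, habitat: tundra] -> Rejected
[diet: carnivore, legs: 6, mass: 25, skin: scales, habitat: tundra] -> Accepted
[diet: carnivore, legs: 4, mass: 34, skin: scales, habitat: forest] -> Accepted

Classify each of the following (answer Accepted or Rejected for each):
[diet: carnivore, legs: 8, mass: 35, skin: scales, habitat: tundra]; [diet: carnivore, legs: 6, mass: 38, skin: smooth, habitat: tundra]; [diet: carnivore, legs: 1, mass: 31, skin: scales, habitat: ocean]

One predicate separates the groups cleanly: skin is scales.

Accepted, Rejected, Accepted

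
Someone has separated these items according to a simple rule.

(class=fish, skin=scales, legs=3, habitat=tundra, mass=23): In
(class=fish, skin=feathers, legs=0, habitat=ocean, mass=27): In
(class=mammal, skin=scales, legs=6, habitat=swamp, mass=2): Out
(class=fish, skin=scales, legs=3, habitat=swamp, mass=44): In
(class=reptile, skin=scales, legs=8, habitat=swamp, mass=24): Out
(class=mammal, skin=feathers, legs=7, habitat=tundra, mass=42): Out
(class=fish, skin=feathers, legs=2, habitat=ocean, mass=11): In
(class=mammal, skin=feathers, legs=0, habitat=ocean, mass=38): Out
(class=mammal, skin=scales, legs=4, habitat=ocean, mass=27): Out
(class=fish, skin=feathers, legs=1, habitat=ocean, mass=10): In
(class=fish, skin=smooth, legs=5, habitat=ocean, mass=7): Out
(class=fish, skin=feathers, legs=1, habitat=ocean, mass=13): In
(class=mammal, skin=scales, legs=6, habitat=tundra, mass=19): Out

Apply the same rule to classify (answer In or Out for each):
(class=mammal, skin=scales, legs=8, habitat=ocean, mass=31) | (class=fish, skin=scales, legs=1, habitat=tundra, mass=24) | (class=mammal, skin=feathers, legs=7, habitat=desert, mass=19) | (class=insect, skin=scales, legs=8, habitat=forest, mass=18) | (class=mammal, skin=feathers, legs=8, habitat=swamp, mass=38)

A rule that fits every label: class is fish AND legs ≤ 3 — true of each 'In' example, false of each 'Out' one.

Out, In, Out, Out, Out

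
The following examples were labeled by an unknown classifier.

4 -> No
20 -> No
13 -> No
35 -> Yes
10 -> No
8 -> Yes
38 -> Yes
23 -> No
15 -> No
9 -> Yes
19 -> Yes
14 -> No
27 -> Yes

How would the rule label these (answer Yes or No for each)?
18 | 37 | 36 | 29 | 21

The rule appears to be: digit sum ≥ 7.
18: Yes (digit sum 1+8 = 9).
37: Yes (digit sum 3+7 = 10).
36: Yes (digit sum 3+6 = 9).
29: Yes (digit sum 2+9 = 11).
21: No (digit sum 2+1 = 3).

Yes, Yes, Yes, Yes, No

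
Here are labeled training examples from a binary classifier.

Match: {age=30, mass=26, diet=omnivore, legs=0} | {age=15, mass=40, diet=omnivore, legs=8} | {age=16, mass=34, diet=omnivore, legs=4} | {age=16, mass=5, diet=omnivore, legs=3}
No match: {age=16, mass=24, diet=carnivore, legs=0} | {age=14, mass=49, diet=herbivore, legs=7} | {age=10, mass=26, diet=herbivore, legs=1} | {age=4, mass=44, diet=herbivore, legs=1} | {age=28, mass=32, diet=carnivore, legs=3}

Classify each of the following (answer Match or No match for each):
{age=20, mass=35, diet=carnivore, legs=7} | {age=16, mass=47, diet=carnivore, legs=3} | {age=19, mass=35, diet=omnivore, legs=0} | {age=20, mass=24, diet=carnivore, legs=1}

Checking candidate rules against both groups, what survives is: diet is omnivore.
No match: {age=20, mass=35, diet=carnivore, legs=7}, since diet is carnivore.
No match: {age=16, mass=47, diet=carnivore, legs=3}, since diet is carnivore.
Match: {age=19, mass=35, diet=omnivore, legs=0}, since diet is omnivore.
No match: {age=20, mass=24, diet=carnivore, legs=1}, since diet is carnivore.

No match, No match, Match, No match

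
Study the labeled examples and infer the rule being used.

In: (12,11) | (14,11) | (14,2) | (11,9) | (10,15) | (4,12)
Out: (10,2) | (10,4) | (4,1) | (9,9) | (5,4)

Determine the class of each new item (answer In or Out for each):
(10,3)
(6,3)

Out, Out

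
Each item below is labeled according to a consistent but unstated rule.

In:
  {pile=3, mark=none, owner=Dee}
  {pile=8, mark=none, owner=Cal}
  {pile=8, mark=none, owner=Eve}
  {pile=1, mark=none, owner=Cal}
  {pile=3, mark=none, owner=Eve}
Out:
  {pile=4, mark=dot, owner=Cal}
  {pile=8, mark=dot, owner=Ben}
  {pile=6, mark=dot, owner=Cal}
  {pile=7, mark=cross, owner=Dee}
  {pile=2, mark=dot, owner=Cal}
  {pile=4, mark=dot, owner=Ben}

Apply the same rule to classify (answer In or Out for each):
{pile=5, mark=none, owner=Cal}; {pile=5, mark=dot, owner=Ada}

In, Out

The classifier is using: mark is none.
{pile=5, mark=none, owner=Cal}: mark is none, passes → In. {pile=5, mark=dot, owner=Ada}: mark is dot, fails the rule → Out.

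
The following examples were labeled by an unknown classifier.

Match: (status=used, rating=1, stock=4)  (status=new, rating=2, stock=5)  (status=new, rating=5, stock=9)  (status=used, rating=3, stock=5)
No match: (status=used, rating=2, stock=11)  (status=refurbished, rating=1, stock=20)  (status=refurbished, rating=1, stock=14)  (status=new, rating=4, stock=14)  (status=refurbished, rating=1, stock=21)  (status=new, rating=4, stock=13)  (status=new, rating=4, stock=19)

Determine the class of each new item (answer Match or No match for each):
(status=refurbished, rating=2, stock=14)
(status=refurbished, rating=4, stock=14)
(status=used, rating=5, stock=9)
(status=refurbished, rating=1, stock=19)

No match, No match, Match, No match

The rule appears to be: stock ≤ 9.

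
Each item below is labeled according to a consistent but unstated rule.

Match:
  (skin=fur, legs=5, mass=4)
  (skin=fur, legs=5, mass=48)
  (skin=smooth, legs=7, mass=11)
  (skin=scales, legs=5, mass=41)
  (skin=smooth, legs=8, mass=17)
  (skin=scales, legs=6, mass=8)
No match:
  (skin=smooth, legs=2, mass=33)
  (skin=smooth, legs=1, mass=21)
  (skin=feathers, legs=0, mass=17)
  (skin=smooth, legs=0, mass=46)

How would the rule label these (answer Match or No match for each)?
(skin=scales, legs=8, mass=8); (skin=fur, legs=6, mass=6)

'Match' ⟺ legs ≥ 5.
(skin=scales, legs=8, mass=8) → legs = 8 → Match.
(skin=fur, legs=6, mass=6) → legs = 6 → Match.

Match, Match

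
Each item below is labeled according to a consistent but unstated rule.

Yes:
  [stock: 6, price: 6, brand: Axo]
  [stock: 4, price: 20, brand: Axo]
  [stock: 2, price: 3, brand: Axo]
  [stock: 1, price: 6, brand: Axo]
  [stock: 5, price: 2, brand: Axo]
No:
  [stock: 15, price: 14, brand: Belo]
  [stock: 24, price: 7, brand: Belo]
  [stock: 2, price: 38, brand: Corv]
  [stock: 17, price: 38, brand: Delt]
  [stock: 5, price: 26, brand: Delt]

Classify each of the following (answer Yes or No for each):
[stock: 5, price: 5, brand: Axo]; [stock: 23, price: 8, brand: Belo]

Yes, No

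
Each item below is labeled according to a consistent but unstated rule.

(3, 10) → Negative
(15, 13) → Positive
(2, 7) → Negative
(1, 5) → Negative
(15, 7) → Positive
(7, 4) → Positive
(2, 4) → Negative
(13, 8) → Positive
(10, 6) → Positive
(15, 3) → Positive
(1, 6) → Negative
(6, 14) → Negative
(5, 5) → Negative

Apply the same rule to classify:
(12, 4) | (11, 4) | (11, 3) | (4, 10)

Positive, Positive, Positive, Negative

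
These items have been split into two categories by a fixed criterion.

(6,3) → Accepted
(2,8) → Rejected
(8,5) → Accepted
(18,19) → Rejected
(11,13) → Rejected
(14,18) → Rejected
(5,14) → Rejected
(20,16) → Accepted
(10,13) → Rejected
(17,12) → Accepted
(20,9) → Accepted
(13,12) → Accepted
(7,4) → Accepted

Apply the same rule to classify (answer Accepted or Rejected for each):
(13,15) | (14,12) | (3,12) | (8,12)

The pattern is that an item is 'Accepted' exactly when: first > second.
Rejected: (13,15), since 13 < 15.
Accepted: (14,12), since 14 > 12.
Rejected: (3,12), since 3 < 12.
Rejected: (8,12), since 8 < 12.

Rejected, Accepted, Rejected, Rejected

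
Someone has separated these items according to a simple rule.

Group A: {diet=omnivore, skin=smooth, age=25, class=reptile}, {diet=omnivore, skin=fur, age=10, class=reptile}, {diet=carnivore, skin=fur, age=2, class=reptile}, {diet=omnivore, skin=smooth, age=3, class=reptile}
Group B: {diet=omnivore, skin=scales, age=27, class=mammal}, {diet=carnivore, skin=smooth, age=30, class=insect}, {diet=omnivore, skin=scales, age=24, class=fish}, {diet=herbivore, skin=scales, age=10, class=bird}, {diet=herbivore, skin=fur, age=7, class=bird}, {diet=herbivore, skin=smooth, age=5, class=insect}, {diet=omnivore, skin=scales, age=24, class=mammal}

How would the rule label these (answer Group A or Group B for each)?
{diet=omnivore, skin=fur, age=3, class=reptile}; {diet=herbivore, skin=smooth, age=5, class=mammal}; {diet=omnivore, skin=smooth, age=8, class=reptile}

Group A, Group B, Group A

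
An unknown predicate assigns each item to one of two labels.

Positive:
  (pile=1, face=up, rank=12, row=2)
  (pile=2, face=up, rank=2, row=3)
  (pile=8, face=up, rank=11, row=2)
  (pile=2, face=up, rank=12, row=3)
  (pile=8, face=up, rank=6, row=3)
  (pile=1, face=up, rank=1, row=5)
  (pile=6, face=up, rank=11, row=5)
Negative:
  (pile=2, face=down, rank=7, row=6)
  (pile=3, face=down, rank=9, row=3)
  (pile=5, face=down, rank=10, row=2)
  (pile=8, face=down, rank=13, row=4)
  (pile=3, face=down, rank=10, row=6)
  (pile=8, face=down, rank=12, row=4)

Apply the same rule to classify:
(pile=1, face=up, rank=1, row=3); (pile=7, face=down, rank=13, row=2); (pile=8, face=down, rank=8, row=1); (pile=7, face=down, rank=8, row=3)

Positive, Negative, Negative, Negative

Looking at the examples, the only property every 'Positive' case has and every 'Negative' case lacks is: face is up.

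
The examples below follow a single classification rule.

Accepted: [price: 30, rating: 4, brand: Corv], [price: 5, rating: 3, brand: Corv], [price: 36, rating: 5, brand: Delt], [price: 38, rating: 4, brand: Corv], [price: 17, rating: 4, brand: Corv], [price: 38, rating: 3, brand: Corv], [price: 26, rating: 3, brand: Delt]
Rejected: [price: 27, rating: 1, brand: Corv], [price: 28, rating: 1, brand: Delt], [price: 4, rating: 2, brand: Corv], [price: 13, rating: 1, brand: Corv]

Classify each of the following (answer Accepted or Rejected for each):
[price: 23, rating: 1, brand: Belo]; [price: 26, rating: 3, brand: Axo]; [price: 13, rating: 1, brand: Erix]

Rejected, Accepted, Rejected

The rule appears to be: rating ≥ 3.
[price: 23, rating: 1, brand: Belo]: rating = 1, doesn't match → Rejected. [price: 26, rating: 3, brand: Axo]: rating = 3, qualifies → Accepted. [price: 13, rating: 1, brand: Erix]: rating = 1, doesn't match → Rejected.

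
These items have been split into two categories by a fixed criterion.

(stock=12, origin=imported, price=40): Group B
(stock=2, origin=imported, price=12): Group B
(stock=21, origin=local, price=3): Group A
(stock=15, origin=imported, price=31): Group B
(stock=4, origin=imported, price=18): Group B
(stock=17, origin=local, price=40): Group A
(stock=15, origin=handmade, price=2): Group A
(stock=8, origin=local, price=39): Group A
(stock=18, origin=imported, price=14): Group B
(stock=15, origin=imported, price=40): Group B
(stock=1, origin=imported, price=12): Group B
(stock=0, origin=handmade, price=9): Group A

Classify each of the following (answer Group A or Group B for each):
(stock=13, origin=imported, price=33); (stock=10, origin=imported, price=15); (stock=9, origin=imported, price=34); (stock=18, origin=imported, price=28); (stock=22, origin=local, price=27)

Group B, Group B, Group B, Group B, Group A

Comparing the two groups points to one rule — origin is not imported.
(stock=13, origin=imported, price=33) → origin is imported → Group B.
(stock=10, origin=imported, price=15) → origin is imported → Group B.
(stock=9, origin=imported, price=34) → origin is imported → Group B.
(stock=18, origin=imported, price=28) → origin is imported → Group B.
(stock=22, origin=local, price=27) → origin is local → Group A.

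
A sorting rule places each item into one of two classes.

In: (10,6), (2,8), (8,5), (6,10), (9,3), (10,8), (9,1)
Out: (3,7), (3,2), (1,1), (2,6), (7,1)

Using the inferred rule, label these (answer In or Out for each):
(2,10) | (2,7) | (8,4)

In, Out, In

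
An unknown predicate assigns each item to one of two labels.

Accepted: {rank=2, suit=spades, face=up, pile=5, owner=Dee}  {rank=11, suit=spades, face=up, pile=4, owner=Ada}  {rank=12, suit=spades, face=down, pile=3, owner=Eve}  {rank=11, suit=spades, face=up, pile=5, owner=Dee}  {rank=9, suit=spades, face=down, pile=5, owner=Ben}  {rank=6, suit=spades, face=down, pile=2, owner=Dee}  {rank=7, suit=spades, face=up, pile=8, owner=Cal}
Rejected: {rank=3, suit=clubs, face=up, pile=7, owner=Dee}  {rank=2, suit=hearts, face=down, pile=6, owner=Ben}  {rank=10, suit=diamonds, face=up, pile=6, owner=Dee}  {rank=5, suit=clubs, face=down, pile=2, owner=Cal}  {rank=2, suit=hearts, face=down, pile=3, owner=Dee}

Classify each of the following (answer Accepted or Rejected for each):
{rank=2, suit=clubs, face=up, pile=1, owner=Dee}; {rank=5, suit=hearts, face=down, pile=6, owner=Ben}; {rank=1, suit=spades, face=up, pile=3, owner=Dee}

Rejected, Rejected, Accepted

Rule: suit is spades. This holds for each 'Accepted' example and fails for each 'Rejected' one.
{rank=2, suit=clubs, face=up, pile=1, owner=Dee}: suit is clubs — doesn't qualify, so Rejected.
{rank=5, suit=hearts, face=down, pile=6, owner=Ben}: suit is hearts — doesn't qualify, so Rejected.
{rank=1, suit=spades, face=up, pile=3, owner=Dee}: suit is spades — matches, so Accepted.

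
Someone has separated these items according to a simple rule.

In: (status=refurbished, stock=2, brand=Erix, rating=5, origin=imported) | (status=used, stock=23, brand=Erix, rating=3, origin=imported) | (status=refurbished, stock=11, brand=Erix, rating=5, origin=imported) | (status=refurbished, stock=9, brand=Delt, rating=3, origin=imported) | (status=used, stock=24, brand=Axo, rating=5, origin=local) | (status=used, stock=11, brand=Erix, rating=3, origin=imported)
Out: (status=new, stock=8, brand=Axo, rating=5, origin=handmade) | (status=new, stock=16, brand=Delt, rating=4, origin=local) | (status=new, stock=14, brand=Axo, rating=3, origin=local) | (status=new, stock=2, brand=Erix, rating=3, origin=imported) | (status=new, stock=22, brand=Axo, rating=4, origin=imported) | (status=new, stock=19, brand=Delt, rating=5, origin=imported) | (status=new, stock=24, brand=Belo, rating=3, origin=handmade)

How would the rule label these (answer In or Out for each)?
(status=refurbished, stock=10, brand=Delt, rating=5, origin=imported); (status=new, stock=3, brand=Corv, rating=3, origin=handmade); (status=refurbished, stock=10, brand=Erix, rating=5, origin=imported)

In, Out, In

The common property of the 'In' items is: status is not new. No 'Out' item has it.
(status=refurbished, stock=10, brand=Delt, rating=5, origin=imported): In (status is refurbished). (status=new, stock=3, brand=Corv, rating=3, origin=handmade): Out (status is new). (status=refurbished, stock=10, brand=Erix, rating=5, origin=imported): In (status is refurbished).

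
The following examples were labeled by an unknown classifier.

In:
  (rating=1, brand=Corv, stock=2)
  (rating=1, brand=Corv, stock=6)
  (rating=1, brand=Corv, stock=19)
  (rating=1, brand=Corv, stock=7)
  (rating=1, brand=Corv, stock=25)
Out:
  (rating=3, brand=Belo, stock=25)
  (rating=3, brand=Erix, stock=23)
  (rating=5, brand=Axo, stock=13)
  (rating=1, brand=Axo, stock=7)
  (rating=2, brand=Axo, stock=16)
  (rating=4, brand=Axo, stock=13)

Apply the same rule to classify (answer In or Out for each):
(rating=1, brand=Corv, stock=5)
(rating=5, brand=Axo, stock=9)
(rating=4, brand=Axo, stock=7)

In, Out, Out

The rule appears to be: brand is Corv.
In: (rating=1, brand=Corv, stock=5), since brand is Corv. Out: (rating=5, brand=Axo, stock=9), since brand is Axo. Out: (rating=4, brand=Axo, stock=7), since brand is Axo.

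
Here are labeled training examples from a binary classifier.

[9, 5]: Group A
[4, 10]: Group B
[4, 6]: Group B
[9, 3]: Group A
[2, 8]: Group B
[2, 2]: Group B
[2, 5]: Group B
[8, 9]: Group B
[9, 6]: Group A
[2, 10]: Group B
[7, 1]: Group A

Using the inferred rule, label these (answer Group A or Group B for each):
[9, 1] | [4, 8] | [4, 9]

All 'Group A' examples share one property — first is odd — and every 'Group B' example lacks it.

Group A, Group B, Group B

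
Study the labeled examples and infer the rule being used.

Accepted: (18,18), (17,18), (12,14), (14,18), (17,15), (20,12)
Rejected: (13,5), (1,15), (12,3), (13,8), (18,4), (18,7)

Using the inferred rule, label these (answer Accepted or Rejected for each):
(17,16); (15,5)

Rule: sum ≥ 26. This holds for each 'Accepted' example and fails for each 'Rejected' one.

Accepted, Rejected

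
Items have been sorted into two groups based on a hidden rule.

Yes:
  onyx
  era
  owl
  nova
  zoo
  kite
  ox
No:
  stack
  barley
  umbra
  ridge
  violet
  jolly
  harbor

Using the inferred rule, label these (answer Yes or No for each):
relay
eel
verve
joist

No, Yes, No, No

'Yes' ⟺ length ≤ 4.
relay → length 5 → No.
eel → length 3 → Yes.
verve → length 5 → No.
joist → length 5 → No.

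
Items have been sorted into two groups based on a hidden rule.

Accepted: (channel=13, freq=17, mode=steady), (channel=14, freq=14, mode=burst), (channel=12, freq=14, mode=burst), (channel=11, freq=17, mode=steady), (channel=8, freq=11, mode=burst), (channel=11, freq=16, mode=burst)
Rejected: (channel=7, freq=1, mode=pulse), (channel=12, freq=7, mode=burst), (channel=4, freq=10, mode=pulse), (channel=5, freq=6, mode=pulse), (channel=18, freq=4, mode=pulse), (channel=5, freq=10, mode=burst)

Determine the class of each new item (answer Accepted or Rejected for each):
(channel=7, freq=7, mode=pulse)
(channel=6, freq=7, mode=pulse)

Rejected, Rejected

One predicate separates the groups cleanly: freq ≥ 11.
(channel=7, freq=7, mode=pulse) → freq = 7 → Rejected.
(channel=6, freq=7, mode=pulse) → freq = 7 → Rejected.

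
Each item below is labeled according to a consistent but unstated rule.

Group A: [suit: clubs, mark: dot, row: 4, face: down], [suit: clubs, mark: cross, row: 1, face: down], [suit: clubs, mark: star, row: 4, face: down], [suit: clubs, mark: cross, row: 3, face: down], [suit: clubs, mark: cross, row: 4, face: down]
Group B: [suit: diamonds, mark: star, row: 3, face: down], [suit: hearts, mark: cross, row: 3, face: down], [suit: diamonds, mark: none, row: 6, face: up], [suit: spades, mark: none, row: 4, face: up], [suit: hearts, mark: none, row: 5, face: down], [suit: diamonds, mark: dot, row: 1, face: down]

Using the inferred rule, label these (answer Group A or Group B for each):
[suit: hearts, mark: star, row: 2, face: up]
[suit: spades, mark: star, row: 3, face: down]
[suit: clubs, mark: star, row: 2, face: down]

Group B, Group B, Group A

'Group A' ⟺ suit is clubs.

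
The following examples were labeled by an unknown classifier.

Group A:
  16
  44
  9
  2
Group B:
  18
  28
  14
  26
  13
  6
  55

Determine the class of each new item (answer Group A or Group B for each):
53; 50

Group B, Group B

The pattern is that an item is 'Group A' exactly when: ≡ 2 (mod 7).
53: Group B (53 mod 7 = 4).
50: Group B (50 mod 7 = 1).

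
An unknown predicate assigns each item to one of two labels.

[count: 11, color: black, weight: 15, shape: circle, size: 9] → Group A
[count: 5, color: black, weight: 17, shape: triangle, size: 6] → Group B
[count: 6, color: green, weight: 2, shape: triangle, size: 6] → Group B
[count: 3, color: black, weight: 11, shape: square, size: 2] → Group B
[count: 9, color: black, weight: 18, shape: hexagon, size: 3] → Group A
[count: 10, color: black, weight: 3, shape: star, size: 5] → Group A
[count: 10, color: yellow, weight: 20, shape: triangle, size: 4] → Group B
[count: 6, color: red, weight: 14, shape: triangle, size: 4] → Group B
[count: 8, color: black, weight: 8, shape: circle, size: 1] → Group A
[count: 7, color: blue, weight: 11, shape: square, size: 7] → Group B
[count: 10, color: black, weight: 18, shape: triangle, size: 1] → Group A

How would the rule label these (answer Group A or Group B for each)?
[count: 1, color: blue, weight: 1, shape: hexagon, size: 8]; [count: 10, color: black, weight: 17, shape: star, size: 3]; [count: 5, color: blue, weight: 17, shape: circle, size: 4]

Group B, Group A, Group B

The simplest hypothesis consistent with all the labels is: color is black AND count ≥ 6.
Group B: [count: 1, color: blue, weight: 1, shape: hexagon, size: 8], since color is blue, count = 1.
Group A: [count: 10, color: black, weight: 17, shape: star, size: 3], since color is black, count = 10.
Group B: [count: 5, color: blue, weight: 17, shape: circle, size: 4], since color is blue, count = 5.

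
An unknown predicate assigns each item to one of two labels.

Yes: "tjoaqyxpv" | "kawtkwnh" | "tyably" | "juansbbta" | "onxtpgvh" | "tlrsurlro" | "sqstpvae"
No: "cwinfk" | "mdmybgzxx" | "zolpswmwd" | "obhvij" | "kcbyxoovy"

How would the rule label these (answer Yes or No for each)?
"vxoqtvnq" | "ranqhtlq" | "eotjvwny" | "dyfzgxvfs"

Yes, Yes, Yes, No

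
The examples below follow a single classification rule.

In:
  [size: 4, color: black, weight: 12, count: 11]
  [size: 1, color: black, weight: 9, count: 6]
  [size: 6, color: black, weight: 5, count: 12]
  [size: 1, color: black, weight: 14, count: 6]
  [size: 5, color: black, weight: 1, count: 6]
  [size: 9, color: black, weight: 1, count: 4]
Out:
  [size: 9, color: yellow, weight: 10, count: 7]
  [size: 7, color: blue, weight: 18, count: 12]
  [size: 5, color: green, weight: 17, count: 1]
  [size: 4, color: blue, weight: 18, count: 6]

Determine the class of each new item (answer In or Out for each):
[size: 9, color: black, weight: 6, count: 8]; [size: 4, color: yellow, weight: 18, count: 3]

Every 'In' example satisfies: color is black. None of the 'Out' examples do.
[size: 9, color: black, weight: 6, count: 8]: color is black — fits, so In.
[size: 4, color: yellow, weight: 18, count: 3]: color is yellow — lacks this property, so Out.

In, Out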